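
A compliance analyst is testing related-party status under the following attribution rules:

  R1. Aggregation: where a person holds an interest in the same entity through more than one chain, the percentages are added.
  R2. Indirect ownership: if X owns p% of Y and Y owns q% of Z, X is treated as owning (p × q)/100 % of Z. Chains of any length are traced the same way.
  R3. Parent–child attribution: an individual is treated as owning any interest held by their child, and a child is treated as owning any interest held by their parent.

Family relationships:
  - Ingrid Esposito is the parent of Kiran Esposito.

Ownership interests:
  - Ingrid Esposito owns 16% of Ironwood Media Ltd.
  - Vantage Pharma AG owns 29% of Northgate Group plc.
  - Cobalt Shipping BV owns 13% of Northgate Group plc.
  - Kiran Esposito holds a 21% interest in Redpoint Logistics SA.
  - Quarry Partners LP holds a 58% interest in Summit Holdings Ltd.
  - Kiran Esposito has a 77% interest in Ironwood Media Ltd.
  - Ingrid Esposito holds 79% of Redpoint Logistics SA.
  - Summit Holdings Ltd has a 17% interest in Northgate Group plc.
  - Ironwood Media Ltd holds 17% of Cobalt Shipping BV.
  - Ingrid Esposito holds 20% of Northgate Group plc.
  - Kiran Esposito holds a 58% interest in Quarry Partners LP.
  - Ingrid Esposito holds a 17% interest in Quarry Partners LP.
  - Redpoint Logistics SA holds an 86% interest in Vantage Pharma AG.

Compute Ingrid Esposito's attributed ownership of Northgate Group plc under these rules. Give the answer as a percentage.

54.3903%

By parent–child attribution (R3), Ingrid Esposito is treated as also owning Kiran Esposito's interest in Redpoint Logistics SA, giving 79% + 21% = 100%.
By parent–child attribution (R3), Ingrid Esposito is treated as also owning Kiran Esposito's interest in Ironwood Media Ltd, giving 16% + 77% = 93%.
By parent–child attribution (R3), Ingrid Esposito is treated as also owning Kiran Esposito's interest in Quarry Partners LP, giving 17% + 58% = 75%.
Chain via Redpoint Logistics SA → Vantage Pharma AG (R2): 100% × 86% × 29% = 24.94% of Northgate Group plc.
Chain via Ironwood Media Ltd → Cobalt Shipping BV (R2): 93% × 17% × 13% = 2.0553% of Northgate Group plc.
Chain via Quarry Partners LP → Summit Holdings Ltd (R2): 75% × 58% × 17% = 7.395% of Northgate Group plc.
Direct interest in Northgate Group plc: 20%.
Aggregating (R1): 24.94% + 2.0553% + 7.395% + 20% = 54.3903%.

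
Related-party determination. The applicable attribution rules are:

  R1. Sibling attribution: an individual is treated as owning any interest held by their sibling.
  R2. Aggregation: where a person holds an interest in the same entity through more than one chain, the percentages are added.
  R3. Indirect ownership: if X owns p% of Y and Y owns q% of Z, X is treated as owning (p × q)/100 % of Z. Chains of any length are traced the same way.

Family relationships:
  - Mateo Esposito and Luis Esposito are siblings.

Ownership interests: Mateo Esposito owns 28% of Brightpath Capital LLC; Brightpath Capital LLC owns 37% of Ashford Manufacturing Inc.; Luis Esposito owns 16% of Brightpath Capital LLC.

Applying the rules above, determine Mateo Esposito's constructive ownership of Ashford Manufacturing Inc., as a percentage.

By sibling attribution (R1), Mateo Esposito is treated as also owning Luis Esposito's interest in Brightpath Capital LLC, giving 28% + 16% = 44%.
Chain via Brightpath Capital LLC (R3): 44% × 37% = 16.28% of Ashford Manufacturing Inc.

16.28%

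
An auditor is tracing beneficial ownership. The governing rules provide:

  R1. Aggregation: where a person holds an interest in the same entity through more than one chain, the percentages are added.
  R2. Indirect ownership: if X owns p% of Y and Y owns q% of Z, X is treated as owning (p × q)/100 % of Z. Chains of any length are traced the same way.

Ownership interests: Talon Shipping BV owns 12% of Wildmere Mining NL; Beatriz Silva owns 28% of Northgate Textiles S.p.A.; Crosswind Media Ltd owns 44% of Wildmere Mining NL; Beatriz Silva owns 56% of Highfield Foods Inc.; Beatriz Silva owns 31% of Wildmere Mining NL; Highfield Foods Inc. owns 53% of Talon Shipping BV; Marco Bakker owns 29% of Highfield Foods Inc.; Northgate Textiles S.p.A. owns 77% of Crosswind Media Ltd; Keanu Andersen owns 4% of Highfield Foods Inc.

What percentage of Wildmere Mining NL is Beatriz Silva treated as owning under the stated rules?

Chain via Highfield Foods Inc. → Talon Shipping BV (R2): 56% × 53% × 12% = 3.5616% of Wildmere Mining NL.
Chain via Northgate Textiles S.p.A. → Crosswind Media Ltd (R2): 28% × 77% × 44% = 9.4864% of Wildmere Mining NL.
Direct interest in Wildmere Mining NL: 31%.
Aggregating (R1): 3.5616% + 9.4864% + 31% = 44.048%.

44.048%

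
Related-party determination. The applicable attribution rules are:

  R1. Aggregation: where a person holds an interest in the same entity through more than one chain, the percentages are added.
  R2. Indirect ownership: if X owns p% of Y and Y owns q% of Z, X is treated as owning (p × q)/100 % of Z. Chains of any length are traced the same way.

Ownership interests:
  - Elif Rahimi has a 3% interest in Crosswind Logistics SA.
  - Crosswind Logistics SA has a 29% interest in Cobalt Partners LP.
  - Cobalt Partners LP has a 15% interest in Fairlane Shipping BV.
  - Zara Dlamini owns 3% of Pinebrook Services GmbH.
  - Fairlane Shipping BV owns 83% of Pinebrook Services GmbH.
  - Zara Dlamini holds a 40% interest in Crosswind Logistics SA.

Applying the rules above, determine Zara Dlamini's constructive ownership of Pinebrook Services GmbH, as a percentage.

4.4442%

Chain via Crosswind Logistics SA → Cobalt Partners LP → Fairlane Shipping BV (R2): 40% × 29% × 15% × 83% = 1.4442% of Pinebrook Services GmbH.
Direct interest in Pinebrook Services GmbH: 3%.
Aggregating (R1): 1.4442% + 3% = 4.4442%.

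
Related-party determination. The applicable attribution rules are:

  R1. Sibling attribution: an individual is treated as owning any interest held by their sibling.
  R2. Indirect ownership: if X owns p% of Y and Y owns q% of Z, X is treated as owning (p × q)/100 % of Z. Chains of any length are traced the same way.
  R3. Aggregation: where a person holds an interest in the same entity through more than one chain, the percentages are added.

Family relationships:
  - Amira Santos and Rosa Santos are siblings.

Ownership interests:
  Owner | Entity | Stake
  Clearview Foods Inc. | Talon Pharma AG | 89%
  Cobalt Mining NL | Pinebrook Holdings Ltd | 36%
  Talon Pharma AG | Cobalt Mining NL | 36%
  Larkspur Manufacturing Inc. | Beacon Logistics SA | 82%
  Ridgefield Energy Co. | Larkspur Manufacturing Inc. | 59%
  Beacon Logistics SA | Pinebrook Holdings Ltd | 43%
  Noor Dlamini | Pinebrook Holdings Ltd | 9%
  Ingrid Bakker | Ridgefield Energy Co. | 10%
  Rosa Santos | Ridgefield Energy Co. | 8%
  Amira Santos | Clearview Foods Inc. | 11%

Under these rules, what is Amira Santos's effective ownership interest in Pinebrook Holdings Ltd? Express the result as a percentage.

2.933056%

By sibling attribution (R1), Amira Santos is treated as owning Rosa Santos's 8% interest in Ridgefield Energy Co.
Chain via Clearview Foods Inc. → Talon Pharma AG → Cobalt Mining NL (R2): 11% × 89% × 36% × 36% = 1.268784% of Pinebrook Holdings Ltd.
Chain via Ridgefield Energy Co. → Larkspur Manufacturing Inc. → Beacon Logistics SA (R2): 8% × 59% × 82% × 43% = 1.664272% of Pinebrook Holdings Ltd.
Aggregating (R3): 1.268784% + 1.664272% = 2.933056%.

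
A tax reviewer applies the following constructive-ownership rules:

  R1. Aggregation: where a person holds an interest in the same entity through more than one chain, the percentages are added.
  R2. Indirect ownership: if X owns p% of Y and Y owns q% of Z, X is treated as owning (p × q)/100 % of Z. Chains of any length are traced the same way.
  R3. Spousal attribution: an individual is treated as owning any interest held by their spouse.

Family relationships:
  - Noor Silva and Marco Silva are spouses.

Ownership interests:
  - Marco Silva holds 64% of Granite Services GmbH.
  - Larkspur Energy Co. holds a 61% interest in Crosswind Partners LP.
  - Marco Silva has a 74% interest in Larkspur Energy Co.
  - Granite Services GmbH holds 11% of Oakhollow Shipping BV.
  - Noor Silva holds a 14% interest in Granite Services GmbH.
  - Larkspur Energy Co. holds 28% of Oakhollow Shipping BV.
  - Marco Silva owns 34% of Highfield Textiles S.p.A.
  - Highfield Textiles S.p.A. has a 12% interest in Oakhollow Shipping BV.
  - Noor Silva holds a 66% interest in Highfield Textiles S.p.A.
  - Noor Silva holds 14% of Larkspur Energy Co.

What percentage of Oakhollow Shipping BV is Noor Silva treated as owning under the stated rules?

By spousal attribution (R3), Noor Silva is treated as also owning Marco Silva's interest in Highfield Textiles S.p.A, giving 66% + 34% = 100%.
By spousal attribution (R3), Noor Silva is treated as also owning Marco Silva's interest in Larkspur Energy Co, giving 14% + 74% = 88%.
By spousal attribution (R3), Noor Silva is treated as also owning Marco Silva's interest in Granite Services GmbH, giving 14% + 64% = 78%.
Chain via Highfield Textiles S.p.A. (R2): 100% × 12% = 12% of Oakhollow Shipping BV.
Chain via Larkspur Energy Co. (R2): 88% × 28% = 24.64% of Oakhollow Shipping BV.
Chain via Granite Services GmbH (R2): 78% × 11% = 8.58% of Oakhollow Shipping BV.
Aggregating (R1): 12% + 24.64% + 8.58% = 45.22%.

45.22%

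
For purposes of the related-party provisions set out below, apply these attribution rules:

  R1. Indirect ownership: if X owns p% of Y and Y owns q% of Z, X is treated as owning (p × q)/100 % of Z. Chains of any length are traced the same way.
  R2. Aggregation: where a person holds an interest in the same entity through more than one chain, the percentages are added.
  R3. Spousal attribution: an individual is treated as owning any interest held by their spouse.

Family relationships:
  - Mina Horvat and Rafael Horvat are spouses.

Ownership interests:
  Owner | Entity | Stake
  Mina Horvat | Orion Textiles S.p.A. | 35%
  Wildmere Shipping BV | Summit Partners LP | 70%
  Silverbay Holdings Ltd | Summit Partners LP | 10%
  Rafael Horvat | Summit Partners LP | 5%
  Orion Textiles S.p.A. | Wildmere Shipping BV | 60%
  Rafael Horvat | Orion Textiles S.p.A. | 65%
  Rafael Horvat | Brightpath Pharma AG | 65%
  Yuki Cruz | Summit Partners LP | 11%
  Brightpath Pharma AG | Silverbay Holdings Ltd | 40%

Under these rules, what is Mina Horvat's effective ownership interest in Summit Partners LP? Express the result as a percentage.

By spousal attribution (R3), Mina Horvat is treated as also owning Rafael Horvat's interest in Orion Textiles S.p.A, giving 35% + 65% = 100%.
By spousal attribution (R3), Mina Horvat is treated as owning Rafael Horvat's 65% interest in Brightpath Pharma AG.
By spousal attribution (R3), Mina Horvat is treated as owning Rafael Horvat's 5% interest in Summit Partners LP.
Chain via Orion Textiles S.p.A. → Wildmere Shipping BV (R1): 100% × 60% × 70% = 42% of Summit Partners LP.
Chain via Brightpath Pharma AG → Silverbay Holdings Ltd (R1): 65% × 40% × 10% = 2.6% of Summit Partners LP.
Direct interest in Summit Partners LP: 5%.
Aggregating (R2): 42% + 2.6% + 5% = 49.6%.

49.6%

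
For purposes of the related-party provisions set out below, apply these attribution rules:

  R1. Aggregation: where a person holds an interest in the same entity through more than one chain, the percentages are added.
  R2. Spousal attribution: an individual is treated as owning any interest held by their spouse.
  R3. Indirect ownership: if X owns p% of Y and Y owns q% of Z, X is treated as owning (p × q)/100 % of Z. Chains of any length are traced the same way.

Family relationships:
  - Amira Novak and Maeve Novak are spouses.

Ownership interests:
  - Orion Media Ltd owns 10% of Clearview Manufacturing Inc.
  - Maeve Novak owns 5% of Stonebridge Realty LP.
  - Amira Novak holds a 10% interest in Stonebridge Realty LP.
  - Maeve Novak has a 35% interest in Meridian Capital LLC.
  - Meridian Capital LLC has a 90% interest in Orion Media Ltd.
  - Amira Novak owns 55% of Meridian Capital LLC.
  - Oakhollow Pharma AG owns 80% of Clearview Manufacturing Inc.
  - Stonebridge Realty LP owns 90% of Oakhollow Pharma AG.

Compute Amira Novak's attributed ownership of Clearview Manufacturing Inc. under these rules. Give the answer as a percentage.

By spousal attribution (R2), Amira Novak is treated as also owning Maeve Novak's interest in Stonebridge Realty LP, giving 10% + 5% = 15%.
By spousal attribution (R2), Amira Novak is treated as also owning Maeve Novak's interest in Meridian Capital LLC, giving 55% + 35% = 90%.
Chain via Stonebridge Realty LP → Oakhollow Pharma AG (R3): 15% × 90% × 80% = 10.8% of Clearview Manufacturing Inc.
Chain via Meridian Capital LLC → Orion Media Ltd (R3): 90% × 90% × 10% = 8.1% of Clearview Manufacturing Inc.
Aggregating (R1): 10.8% + 8.1% = 18.9%.

18.9%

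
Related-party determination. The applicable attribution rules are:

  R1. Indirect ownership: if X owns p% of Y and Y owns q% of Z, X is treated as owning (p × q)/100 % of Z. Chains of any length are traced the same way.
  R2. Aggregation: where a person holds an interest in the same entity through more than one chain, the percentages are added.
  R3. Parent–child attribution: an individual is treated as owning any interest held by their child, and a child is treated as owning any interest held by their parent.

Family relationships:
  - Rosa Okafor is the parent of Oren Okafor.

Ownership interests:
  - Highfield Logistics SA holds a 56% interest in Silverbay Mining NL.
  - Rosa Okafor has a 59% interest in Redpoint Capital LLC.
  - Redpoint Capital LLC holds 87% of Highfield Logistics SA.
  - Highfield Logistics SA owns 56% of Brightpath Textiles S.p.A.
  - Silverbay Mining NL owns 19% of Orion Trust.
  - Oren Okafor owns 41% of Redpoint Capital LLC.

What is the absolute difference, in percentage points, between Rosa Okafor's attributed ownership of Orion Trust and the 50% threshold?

By parent–child attribution (R3), Rosa Okafor is treated as also owning Oren Okafor's interest in Redpoint Capital LLC, giving 59% + 41% = 100%.
Chain via Redpoint Capital LLC → Highfield Logistics SA → Silverbay Mining NL (R1): 100% × 87% × 56% × 19% = 9.2568% of Orion Trust.
9.2568% falls short of the 50% threshold by 40.7432 percentage points.

40.7432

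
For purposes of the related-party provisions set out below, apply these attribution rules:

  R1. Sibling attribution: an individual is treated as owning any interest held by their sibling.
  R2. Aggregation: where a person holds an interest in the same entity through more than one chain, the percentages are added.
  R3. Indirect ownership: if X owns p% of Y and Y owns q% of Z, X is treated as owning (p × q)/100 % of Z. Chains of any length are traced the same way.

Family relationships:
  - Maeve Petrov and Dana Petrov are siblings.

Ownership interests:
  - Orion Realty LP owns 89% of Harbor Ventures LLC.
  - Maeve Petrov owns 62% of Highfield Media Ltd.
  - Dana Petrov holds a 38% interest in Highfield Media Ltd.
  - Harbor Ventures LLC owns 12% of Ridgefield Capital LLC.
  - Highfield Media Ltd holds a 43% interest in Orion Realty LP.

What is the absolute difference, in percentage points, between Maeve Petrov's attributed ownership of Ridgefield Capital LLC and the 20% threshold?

15.4076

By sibling attribution (R1), Maeve Petrov is treated as also owning Dana Petrov's interest in Highfield Media Ltd, giving 62% + 38% = 100%.
Chain via Highfield Media Ltd → Orion Realty LP → Harbor Ventures LLC (R3): 100% × 43% × 89% × 12% = 4.5924% of Ridgefield Capital LLC.
4.5924% falls short of the 20% threshold by 15.4076 percentage points.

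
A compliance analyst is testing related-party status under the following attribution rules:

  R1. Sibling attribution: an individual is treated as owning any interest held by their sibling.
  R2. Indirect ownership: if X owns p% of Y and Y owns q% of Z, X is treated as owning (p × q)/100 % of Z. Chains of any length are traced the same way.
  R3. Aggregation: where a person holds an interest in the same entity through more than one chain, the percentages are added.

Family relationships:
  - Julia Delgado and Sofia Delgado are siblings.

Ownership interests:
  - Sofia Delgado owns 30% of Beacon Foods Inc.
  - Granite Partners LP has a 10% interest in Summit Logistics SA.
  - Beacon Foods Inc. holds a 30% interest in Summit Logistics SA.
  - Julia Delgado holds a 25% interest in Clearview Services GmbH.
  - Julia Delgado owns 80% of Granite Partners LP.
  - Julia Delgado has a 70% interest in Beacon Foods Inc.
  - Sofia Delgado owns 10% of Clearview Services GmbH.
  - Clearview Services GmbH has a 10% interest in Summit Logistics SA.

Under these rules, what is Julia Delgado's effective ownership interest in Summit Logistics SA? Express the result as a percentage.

By sibling attribution (R1), Julia Delgado is treated as also owning Sofia Delgado's interest in Clearview Services GmbH, giving 25% + 10% = 35%.
By sibling attribution (R1), Julia Delgado is treated as also owning Sofia Delgado's interest in Beacon Foods Inc, giving 70% + 30% = 100%.
Chain via Clearview Services GmbH (R2): 35% × 10% = 3.5% of Summit Logistics SA.
Chain via Beacon Foods Inc. (R2): 100% × 30% = 30% of Summit Logistics SA.
Chain via Granite Partners LP (R2): 80% × 10% = 8% of Summit Logistics SA.
Aggregating (R3): 3.5% + 30% + 8% = 41.5%.

41.5%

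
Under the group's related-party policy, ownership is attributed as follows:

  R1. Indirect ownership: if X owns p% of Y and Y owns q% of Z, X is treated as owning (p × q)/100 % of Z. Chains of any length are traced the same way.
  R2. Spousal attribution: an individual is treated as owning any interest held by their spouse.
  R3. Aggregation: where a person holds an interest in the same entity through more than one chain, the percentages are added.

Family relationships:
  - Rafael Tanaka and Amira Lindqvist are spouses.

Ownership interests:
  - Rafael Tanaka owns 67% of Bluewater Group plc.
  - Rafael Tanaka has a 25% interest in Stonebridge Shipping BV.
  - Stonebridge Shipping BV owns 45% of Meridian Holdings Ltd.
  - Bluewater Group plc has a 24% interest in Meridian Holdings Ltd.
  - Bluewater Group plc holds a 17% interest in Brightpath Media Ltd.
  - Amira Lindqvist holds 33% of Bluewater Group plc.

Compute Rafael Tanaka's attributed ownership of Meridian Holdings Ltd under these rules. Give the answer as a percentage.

35.25%

By spousal attribution (R2), Rafael Tanaka is treated as also owning Amira Lindqvist's interest in Bluewater Group plc, giving 67% + 33% = 100%.
Chain via Stonebridge Shipping BV (R1): 25% × 45% = 11.25% of Meridian Holdings Ltd.
Chain via Bluewater Group plc (R1): 100% × 24% = 24% of Meridian Holdings Ltd.
Aggregating (R3): 11.25% + 24% = 35.25%.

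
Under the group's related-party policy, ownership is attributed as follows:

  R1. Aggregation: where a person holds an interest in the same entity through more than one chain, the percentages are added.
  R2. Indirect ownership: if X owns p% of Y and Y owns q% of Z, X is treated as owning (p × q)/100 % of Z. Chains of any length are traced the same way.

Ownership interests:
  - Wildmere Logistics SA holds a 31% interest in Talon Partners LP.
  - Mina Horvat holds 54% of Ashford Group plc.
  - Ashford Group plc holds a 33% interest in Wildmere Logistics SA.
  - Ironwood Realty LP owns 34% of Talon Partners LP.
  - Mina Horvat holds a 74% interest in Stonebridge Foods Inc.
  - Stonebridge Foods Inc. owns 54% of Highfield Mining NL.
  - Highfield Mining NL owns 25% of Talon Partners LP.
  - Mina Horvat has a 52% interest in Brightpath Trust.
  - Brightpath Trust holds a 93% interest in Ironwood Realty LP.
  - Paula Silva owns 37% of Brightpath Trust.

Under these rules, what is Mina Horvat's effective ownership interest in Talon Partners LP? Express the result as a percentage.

Chain via Stonebridge Foods Inc. → Highfield Mining NL (R2): 74% × 54% × 25% = 9.99% of Talon Partners LP.
Chain via Brightpath Trust → Ironwood Realty LP (R2): 52% × 93% × 34% = 16.4424% of Talon Partners LP.
Chain via Ashford Group plc → Wildmere Logistics SA (R2): 54% × 33% × 31% = 5.5242% of Talon Partners LP.
Aggregating (R1): 9.99% + 16.4424% + 5.5242% = 31.9566%.

31.9566%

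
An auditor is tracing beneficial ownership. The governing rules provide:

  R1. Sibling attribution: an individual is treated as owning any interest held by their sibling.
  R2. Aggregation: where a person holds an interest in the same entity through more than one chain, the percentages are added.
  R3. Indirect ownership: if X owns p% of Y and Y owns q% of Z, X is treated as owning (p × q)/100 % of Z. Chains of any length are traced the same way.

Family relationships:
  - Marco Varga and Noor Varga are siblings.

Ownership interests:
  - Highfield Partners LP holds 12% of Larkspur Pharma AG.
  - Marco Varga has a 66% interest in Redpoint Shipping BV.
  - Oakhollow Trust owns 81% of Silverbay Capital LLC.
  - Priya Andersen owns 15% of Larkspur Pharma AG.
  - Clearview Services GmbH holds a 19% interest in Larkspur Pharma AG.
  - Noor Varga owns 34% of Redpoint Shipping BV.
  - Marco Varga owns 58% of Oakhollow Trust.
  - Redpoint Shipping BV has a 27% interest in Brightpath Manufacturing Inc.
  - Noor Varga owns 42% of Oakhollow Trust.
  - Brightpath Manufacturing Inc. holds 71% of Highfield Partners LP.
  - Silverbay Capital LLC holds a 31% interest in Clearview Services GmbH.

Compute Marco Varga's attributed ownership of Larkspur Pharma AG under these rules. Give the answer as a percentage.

By sibling attribution (R1), Marco Varga is treated as also owning Noor Varga's interest in Redpoint Shipping BV, giving 66% + 34% = 100%.
By sibling attribution (R1), Marco Varga is treated as also owning Noor Varga's interest in Oakhollow Trust, giving 58% + 42% = 100%.
Chain via Redpoint Shipping BV → Brightpath Manufacturing Inc. → Highfield Partners LP (R3): 100% × 27% × 71% × 12% = 2.3004% of Larkspur Pharma AG.
Chain via Oakhollow Trust → Silverbay Capital LLC → Clearview Services GmbH (R3): 100% × 81% × 31% × 19% = 4.7709% of Larkspur Pharma AG.
Aggregating (R2): 2.3004% + 4.7709% = 7.0713%.

7.0713%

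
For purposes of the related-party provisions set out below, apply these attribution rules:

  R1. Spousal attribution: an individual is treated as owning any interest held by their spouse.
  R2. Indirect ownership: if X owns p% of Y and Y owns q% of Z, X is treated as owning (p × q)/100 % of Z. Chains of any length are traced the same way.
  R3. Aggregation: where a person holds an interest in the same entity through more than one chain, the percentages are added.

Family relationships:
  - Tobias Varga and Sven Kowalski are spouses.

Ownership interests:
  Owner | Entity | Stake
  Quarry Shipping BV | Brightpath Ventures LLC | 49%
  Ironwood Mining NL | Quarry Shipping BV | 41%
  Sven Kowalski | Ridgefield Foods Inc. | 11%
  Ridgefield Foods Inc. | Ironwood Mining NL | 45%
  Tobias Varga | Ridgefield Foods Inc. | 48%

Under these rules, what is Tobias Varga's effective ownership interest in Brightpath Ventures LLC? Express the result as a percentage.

By spousal attribution (R1), Tobias Varga is treated as also owning Sven Kowalski's interest in Ridgefield Foods Inc, giving 48% + 11% = 59%.
Chain via Ridgefield Foods Inc. → Ironwood Mining NL → Quarry Shipping BV (R2): 59% × 45% × 41% × 49% = 5.333895% of Brightpath Ventures LLC.

5.333895%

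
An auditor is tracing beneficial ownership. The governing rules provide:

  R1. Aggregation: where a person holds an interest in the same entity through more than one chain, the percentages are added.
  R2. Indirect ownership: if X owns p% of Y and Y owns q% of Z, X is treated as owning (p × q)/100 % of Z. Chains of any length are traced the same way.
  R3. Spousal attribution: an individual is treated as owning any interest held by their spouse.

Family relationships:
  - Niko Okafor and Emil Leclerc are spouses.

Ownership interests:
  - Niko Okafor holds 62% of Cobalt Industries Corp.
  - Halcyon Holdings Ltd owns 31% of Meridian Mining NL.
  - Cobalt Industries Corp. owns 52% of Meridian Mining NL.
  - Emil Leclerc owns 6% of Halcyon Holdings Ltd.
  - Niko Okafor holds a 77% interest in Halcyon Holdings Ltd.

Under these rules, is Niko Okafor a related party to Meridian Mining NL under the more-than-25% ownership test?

By spousal attribution (R3), Niko Okafor is treated as also owning Emil Leclerc's interest in Halcyon Holdings Ltd, giving 77% + 6% = 83%.
Chain via Cobalt Industries Corp. (R2): 62% × 52% = 32.24% of Meridian Mining NL.
Chain via Halcyon Holdings Ltd (R2): 83% × 31% = 25.73% of Meridian Mining NL.
Aggregating (R1): 32.24% + 25.73% = 57.97%.
57.97% exceeds the 25% threshold, so Niko is a related party to Meridian Mining NL.

Yes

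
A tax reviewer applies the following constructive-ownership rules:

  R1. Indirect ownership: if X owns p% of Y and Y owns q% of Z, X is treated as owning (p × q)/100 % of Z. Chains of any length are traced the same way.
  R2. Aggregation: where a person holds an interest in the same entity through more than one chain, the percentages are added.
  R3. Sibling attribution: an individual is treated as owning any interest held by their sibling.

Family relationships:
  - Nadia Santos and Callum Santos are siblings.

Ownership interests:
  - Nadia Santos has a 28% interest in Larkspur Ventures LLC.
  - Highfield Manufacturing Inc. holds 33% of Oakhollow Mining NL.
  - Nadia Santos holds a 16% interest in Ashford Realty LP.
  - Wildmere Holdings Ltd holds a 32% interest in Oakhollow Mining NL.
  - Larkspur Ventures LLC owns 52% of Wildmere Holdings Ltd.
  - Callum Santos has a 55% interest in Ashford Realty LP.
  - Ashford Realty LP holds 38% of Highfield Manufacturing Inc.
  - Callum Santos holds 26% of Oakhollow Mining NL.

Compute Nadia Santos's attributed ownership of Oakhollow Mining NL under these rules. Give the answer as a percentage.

39.5626%

By sibling attribution (R3), Nadia Santos is treated as also owning Callum Santos's interest in Ashford Realty LP, giving 16% + 55% = 71%.
By sibling attribution (R3), Nadia Santos is treated as owning Callum Santos's 26% interest in Oakhollow Mining NL.
Chain via Larkspur Ventures LLC → Wildmere Holdings Ltd (R1): 28% × 52% × 32% = 4.6592% of Oakhollow Mining NL.
Chain via Ashford Realty LP → Highfield Manufacturing Inc. (R1): 71% × 38% × 33% = 8.9034% of Oakhollow Mining NL.
Direct interest in Oakhollow Mining NL: 26%.
Aggregating (R2): 4.6592% + 8.9034% + 26% = 39.5626%.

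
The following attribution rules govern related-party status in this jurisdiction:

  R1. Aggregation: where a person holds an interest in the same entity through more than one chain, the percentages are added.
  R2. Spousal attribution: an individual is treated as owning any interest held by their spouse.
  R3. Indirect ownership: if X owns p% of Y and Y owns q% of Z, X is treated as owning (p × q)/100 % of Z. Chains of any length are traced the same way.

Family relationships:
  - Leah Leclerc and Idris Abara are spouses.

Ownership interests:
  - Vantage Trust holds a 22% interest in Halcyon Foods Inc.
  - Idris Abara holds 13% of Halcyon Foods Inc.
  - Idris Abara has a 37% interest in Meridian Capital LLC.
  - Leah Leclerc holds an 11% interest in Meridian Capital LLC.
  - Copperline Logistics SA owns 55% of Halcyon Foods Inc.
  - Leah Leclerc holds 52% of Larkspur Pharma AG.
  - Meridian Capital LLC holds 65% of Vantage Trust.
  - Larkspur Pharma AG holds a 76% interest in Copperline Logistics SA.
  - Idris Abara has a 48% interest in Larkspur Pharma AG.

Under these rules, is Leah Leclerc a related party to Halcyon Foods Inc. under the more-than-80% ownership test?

No

By spousal attribution (R2), Leah Leclerc is treated as also owning Idris Abara's interest in Larkspur Pharma AG, giving 52% + 48% = 100%.
By spousal attribution (R2), Leah Leclerc is treated as also owning Idris Abara's interest in Meridian Capital LLC, giving 11% + 37% = 48%.
By spousal attribution (R2), Leah Leclerc is treated as owning Idris Abara's 13% interest in Halcyon Foods Inc.
Chain via Larkspur Pharma AG → Copperline Logistics SA (R3): 100% × 76% × 55% = 41.8% of Halcyon Foods Inc.
Chain via Meridian Capital LLC → Vantage Trust (R3): 48% × 65% × 22% = 6.864% of Halcyon Foods Inc.
Direct interest in Halcyon Foods Inc: 13%.
Aggregating (R1): 41.8% + 6.864% + 13% = 61.664%.
61.664% does not exceed the 80% threshold, so Leah is not a related party to Halcyon Foods Inc.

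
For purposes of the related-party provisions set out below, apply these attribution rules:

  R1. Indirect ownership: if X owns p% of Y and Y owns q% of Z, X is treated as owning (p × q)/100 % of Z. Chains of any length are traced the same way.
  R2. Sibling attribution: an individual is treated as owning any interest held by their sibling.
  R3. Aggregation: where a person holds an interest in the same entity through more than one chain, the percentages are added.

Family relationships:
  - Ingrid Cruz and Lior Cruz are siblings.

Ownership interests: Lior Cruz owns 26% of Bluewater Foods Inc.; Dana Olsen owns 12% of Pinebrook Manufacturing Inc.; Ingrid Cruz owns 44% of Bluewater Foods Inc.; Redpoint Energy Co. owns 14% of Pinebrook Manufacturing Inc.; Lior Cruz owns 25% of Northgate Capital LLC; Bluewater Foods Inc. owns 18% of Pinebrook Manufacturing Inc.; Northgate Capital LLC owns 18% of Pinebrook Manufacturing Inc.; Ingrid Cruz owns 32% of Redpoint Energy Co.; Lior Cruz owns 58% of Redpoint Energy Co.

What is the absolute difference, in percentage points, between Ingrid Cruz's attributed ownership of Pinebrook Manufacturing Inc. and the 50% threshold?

20.3

By sibling attribution (R2), Ingrid Cruz is treated as also owning Lior Cruz's interest in Bluewater Foods Inc, giving 44% + 26% = 70%.
By sibling attribution (R2), Ingrid Cruz is treated as also owning Lior Cruz's interest in Redpoint Energy Co, giving 32% + 58% = 90%.
By sibling attribution (R2), Ingrid Cruz is treated as owning Lior Cruz's 25% interest in Northgate Capital LLC.
Chain via Bluewater Foods Inc. (R1): 70% × 18% = 12.6% of Pinebrook Manufacturing Inc.
Chain via Redpoint Energy Co. (R1): 90% × 14% = 12.6% of Pinebrook Manufacturing Inc.
Chain via Northgate Capital LLC (R1): 25% × 18% = 4.5% of Pinebrook Manufacturing Inc.
Aggregating (R3): 12.6% + 12.6% + 4.5% = 29.7%.
29.7% falls short of the 50% threshold by 20.3 percentage points.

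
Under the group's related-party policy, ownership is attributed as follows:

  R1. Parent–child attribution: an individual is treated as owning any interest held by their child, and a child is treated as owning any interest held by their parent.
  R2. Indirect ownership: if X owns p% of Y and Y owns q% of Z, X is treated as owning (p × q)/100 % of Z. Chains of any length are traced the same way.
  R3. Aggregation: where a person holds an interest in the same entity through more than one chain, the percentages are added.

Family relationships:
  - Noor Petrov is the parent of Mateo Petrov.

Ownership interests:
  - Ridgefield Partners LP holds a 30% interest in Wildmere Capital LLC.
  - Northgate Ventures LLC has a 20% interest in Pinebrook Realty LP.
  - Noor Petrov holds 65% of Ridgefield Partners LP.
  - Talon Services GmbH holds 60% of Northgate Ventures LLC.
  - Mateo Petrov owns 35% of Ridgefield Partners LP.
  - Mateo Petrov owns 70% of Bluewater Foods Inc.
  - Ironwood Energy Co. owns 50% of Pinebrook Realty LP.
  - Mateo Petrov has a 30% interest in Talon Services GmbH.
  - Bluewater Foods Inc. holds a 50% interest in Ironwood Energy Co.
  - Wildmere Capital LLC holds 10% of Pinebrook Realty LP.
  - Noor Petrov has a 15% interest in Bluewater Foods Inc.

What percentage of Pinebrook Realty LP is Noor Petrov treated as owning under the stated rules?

By parent–child attribution (R1), Noor Petrov is treated as also owning Mateo Petrov's interest in Ridgefield Partners LP, giving 65% + 35% = 100%.
By parent–child attribution (R1), Noor Petrov is treated as also owning Mateo Petrov's interest in Bluewater Foods Inc, giving 15% + 70% = 85%.
By parent–child attribution (R1), Noor Petrov is treated as owning Mateo Petrov's 30% interest in Talon Services GmbH.
Chain via Ridgefield Partners LP → Wildmere Capital LLC (R2): 100% × 30% × 10% = 3% of Pinebrook Realty LP.
Chain via Bluewater Foods Inc. → Ironwood Energy Co. (R2): 85% × 50% × 50% = 21.25% of Pinebrook Realty LP.
Chain via Talon Services GmbH → Northgate Ventures LLC (R2): 30% × 60% × 20% = 3.6% of Pinebrook Realty LP.
Aggregating (R3): 3% + 21.25% + 3.6% = 27.85%.

27.85%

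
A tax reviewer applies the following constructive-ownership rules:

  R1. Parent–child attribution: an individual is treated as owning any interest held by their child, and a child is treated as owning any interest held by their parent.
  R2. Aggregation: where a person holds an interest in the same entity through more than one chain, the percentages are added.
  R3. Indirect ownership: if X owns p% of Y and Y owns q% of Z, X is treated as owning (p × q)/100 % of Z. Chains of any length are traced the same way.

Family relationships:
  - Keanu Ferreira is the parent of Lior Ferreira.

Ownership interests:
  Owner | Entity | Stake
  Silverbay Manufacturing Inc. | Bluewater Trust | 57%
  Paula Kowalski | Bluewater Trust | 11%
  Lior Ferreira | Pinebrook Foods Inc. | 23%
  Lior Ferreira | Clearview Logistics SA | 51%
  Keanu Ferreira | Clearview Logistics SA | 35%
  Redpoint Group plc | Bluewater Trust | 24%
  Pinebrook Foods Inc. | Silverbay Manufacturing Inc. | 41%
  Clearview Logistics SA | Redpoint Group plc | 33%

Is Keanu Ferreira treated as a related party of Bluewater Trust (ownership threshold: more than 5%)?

Yes

By parent–child attribution (R1), Keanu Ferreira is treated as also owning Lior Ferreira's interest in Clearview Logistics SA, giving 35% + 51% = 86%.
By parent–child attribution (R1), Keanu Ferreira is treated as owning Lior Ferreira's 23% interest in Pinebrook Foods Inc.
Chain via Clearview Logistics SA → Redpoint Group plc (R3): 86% × 33% × 24% = 6.8112% of Bluewater Trust.
Chain via Pinebrook Foods Inc. → Silverbay Manufacturing Inc. (R3): 23% × 41% × 57% = 5.3751% of Bluewater Trust.
Aggregating (R2): 6.8112% + 5.3751% = 12.1863%.
12.1863% exceeds the 5% threshold, so Keanu is a related party to Bluewater Trust.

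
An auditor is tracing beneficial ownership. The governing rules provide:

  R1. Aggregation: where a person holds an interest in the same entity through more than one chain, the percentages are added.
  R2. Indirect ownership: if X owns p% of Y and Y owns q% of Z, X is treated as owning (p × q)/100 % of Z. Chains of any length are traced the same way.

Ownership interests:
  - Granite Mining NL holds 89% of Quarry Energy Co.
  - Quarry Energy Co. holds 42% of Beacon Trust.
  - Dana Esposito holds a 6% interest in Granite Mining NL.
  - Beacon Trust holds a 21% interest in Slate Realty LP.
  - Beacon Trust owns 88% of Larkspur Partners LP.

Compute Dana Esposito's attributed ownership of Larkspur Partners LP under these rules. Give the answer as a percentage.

Chain via Granite Mining NL → Quarry Energy Co. → Beacon Trust (R2): 6% × 89% × 42% × 88% = 1.973664% of Larkspur Partners LP.

1.973664%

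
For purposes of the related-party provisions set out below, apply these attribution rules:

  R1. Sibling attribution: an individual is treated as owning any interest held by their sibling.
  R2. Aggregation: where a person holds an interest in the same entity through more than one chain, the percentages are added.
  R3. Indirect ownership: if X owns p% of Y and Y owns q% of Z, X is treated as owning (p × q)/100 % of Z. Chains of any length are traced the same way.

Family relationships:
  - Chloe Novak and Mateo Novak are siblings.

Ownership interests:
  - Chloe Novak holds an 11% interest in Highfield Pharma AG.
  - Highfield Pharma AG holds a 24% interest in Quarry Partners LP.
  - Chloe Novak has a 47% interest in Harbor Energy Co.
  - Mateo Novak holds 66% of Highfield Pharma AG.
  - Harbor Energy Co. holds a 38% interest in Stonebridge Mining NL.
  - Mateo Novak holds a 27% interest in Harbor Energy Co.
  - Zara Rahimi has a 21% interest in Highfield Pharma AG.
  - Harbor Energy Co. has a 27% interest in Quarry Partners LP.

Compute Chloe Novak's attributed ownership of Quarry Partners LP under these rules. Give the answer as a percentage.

By sibling attribution (R1), Chloe Novak is treated as also owning Mateo Novak's interest in Highfield Pharma AG, giving 11% + 66% = 77%.
By sibling attribution (R1), Chloe Novak is treated as also owning Mateo Novak's interest in Harbor Energy Co, giving 47% + 27% = 74%.
Chain via Highfield Pharma AG (R3): 77% × 24% = 18.48% of Quarry Partners LP.
Chain via Harbor Energy Co. (R3): 74% × 27% = 19.98% of Quarry Partners LP.
Aggregating (R2): 18.48% + 19.98% = 38.46%.

38.46%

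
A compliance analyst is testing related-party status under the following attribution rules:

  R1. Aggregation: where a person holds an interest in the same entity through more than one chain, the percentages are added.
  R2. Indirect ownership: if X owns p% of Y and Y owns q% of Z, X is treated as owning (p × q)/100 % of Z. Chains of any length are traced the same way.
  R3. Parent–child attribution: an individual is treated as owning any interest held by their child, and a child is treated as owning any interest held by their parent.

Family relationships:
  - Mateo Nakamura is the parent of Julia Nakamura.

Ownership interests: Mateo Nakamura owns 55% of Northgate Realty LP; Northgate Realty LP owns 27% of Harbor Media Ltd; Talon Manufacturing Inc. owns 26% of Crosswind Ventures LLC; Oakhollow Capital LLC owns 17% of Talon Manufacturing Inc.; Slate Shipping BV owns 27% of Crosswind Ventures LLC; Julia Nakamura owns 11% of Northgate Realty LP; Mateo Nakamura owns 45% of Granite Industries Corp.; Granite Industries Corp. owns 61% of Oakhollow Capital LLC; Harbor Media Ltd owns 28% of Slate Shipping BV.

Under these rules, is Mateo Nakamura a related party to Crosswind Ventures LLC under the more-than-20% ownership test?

By parent–child attribution (R3), Mateo Nakamura is treated as also owning Julia Nakamura's interest in Northgate Realty LP, giving 55% + 11% = 66%.
Chain via Northgate Realty LP → Harbor Media Ltd → Slate Shipping BV (R2): 66% × 27% × 28% × 27% = 1.347192% of Crosswind Ventures LLC.
Chain via Granite Industries Corp. → Oakhollow Capital LLC → Talon Manufacturing Inc. (R2): 45% × 61% × 17% × 26% = 1.21329% of Crosswind Ventures LLC.
Aggregating (R1): 1.347192% + 1.21329% = 2.560482%.
2.560482% does not exceed the 20% threshold, so Mateo is not a related party to Crosswind Ventures LLC.

No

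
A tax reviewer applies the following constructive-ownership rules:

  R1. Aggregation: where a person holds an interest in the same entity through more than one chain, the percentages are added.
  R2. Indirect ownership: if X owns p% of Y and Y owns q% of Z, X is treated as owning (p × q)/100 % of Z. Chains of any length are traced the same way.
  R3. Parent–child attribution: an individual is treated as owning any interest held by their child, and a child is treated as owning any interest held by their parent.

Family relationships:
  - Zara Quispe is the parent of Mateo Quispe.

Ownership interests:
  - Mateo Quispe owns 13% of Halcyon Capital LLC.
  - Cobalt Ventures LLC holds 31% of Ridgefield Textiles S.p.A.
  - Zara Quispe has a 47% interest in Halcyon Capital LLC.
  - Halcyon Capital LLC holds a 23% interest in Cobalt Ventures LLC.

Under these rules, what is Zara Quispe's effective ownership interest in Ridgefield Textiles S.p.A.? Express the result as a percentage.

By parent–child attribution (R3), Zara Quispe is treated as also owning Mateo Quispe's interest in Halcyon Capital LLC, giving 47% + 13% = 60%.
Chain via Halcyon Capital LLC → Cobalt Ventures LLC (R2): 60% × 23% × 31% = 4.278% of Ridgefield Textiles S.p.A.

4.278%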